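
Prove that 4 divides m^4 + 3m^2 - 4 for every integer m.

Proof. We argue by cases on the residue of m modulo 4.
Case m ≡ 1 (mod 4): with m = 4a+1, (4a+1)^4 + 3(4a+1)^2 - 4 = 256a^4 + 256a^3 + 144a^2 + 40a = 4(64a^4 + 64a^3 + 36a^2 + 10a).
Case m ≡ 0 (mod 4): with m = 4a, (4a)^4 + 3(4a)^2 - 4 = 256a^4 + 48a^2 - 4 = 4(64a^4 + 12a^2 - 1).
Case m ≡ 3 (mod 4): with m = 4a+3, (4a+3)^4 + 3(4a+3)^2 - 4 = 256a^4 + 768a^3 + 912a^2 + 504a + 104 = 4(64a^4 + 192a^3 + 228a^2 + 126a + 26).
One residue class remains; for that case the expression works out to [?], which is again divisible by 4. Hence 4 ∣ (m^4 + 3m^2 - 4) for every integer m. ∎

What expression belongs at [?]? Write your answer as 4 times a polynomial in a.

The residues treated are {1, 0, 3}, so the missing case is m ≡ 2 (mod 4); write m = 4a+2.
Then (4a+2)^4 + 3(4a+2)^2 - 4 = 256a^4 + 512a^3 + 432a^2 + 176a + 24 = 4(64a^4 + 128a^3 + 108a^2 + 44a + 6).

4(64a^4 + 128a^3 + 108a^2 + 44a + 6)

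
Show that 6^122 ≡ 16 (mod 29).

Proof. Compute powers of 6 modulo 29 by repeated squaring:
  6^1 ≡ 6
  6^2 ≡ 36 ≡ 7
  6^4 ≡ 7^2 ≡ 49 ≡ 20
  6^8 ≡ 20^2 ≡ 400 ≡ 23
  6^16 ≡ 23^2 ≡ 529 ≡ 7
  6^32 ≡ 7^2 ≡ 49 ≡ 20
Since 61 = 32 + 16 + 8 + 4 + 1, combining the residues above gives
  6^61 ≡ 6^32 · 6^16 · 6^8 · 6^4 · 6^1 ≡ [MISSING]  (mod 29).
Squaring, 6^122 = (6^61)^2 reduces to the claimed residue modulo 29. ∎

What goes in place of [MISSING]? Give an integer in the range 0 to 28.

4

6^32 · 6^16 · 6^8 · 6^4 · 6^1 ≡ 20 · 7 · 23 · 20 · 6 = 386400.
386400 mod 29 = 4, so 6^61 ≡ 4 (mod 29).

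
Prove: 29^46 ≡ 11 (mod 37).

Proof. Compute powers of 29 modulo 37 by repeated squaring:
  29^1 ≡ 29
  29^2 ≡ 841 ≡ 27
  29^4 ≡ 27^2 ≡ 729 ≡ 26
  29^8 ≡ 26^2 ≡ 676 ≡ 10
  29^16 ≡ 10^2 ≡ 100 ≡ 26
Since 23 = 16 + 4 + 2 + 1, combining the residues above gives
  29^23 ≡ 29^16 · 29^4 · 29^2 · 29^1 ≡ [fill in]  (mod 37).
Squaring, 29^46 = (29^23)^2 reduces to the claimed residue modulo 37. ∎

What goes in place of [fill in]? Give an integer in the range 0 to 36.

Multiply the listed residues: 26 · 26 · 27 · 29 = 676 → 18252 → 529308.
Reducing modulo 37: 529308 = 14305·37 + 23, so 29^23 ≡ 23.

23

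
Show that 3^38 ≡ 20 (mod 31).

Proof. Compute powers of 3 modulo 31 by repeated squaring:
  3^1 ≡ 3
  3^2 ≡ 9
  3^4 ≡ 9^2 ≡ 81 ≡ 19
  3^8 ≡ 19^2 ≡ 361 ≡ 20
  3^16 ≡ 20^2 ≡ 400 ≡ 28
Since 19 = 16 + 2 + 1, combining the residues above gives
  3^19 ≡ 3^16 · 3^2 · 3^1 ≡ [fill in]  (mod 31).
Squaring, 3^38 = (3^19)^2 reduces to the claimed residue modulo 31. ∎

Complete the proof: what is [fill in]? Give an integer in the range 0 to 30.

Multiply the listed residues: 28 · 9 · 3 = 252 → 756.
Reducing modulo 31: 756 = 24·31 + 12, so 3^19 ≡ 12.

12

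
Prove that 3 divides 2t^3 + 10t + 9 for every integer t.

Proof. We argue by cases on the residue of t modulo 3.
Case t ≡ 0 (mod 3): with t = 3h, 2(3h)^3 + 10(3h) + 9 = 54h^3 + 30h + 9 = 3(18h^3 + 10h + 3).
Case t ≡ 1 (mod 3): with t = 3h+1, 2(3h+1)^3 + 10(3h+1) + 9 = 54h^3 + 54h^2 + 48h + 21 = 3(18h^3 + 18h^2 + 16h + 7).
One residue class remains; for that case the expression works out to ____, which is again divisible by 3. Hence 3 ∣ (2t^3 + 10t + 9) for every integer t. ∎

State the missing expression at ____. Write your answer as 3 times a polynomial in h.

3(18h^3 + 36h^2 + 34h + 15)

Only t ≡ 2 (mod 3) is unaccounted for. Put t = 3h+2:
2(3h+2)^3 + 10(3h+2) + 9 expands to 54h^3 + 108h^2 + 102h + 45,
and factoring out 3 leaves 3(18h^3 + 36h^2 + 34h + 15).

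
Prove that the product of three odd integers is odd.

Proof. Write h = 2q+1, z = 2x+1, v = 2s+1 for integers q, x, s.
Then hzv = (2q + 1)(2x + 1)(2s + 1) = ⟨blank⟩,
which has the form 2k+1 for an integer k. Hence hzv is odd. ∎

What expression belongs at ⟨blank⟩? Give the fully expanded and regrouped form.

(2q + 1)(2x + 1)(2s + 1) = 8qsx + 4qs + 4qx + 2q + 4sx + 2s + 2x + 1
= 2(4qsx + 2qs + 2qx + q + 2sx + s + x) + 1.
Since 4qsx + 2qs + 2qx + q + 2sx + s + x is an integer, the product is of the form 2k+1 for an integer k.

2(4qsx + 2qs + 2qx + q + 2sx + s + x) + 1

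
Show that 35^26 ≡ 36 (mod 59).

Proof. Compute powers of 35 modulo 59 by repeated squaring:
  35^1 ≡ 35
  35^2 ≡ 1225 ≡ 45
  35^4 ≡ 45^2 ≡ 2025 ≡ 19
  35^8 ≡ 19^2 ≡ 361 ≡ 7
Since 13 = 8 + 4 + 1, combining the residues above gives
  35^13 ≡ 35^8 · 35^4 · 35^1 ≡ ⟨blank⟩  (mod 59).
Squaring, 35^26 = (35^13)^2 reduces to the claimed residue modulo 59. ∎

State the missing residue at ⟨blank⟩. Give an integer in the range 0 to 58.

53

35^8 · 35^4 · 35^1 ≡ 7 · 19 · 35 = 4655.
4655 mod 59 = 53, so 35^13 ≡ 53 (mod 59).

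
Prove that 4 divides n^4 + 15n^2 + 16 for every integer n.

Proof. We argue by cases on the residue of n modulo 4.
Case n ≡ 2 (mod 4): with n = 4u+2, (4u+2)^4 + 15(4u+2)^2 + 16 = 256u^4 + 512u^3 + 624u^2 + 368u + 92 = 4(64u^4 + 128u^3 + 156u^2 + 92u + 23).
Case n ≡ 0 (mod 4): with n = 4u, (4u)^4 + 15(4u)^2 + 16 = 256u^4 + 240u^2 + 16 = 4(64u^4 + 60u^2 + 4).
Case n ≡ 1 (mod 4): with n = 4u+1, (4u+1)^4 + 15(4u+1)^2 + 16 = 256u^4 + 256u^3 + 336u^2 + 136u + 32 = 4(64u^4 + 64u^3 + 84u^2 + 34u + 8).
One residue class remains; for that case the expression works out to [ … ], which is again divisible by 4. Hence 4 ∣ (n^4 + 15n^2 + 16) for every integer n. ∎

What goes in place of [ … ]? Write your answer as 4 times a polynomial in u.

Only n ≡ 3 (mod 4) is unaccounted for. Put n = 4u+3:
(4u+3)^4 + 15(4u+3)^2 + 16 expands to 256u^4 + 768u^3 + 1104u^2 + 792u + 232,
and factoring out 4 leaves 4(64u^4 + 192u^3 + 276u^2 + 198u + 58).

4(64u^4 + 192u^3 + 276u^2 + 198u + 58)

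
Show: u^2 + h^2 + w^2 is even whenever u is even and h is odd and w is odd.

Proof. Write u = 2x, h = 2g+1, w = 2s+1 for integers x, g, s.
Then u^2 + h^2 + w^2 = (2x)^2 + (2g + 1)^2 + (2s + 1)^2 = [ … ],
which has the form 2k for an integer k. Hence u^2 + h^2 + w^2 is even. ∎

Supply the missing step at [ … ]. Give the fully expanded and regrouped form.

2(2g^2 + 2g + 2s^2 + 2s + 2x^2 + 1)

Expanding: (2x)^2 + (2g + 1)^2 + (2s + 1)^2 = 4g^2 + 4g + 4s^2 + 4s + 4x^2 + 2.
Every term is even; pulling out the factor of 2 gives 2(2g^2 + 2g + 2s^2 + 2s + 2x^2 + 1).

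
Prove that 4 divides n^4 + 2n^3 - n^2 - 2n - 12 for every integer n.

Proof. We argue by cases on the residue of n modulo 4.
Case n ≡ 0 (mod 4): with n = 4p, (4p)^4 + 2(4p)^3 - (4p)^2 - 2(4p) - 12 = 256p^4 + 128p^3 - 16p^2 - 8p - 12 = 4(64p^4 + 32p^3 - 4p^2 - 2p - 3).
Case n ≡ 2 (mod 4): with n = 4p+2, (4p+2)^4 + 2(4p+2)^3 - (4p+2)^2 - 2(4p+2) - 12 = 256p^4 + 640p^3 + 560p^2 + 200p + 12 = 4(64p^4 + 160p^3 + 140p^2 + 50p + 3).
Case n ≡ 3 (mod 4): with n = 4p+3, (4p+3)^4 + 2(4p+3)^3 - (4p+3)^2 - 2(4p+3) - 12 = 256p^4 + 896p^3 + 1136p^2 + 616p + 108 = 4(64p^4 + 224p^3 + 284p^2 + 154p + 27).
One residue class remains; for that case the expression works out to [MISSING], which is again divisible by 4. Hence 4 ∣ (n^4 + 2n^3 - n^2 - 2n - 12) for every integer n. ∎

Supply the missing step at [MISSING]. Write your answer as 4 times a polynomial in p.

Only n ≡ 1 (mod 4) is unaccounted for. Put n = 4p+1:
(4p+1)^4 + 2(4p+1)^3 - (4p+1)^2 - 2(4p+1) - 12 expands to 256p^4 + 384p^3 + 176p^2 + 24p - 12,
and factoring out 4 leaves 4(64p^4 + 96p^3 + 44p^2 + 6p - 3).

4(64p^4 + 96p^3 + 44p^2 + 6p - 3)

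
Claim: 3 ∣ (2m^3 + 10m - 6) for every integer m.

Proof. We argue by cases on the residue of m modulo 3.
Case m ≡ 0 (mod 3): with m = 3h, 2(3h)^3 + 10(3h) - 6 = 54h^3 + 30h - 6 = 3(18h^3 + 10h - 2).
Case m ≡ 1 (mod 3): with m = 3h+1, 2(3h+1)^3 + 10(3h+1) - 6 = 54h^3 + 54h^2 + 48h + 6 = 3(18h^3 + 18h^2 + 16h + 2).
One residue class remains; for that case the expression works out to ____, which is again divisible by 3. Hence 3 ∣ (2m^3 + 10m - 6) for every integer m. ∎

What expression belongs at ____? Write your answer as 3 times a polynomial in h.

3(18h^3 + 36h^2 + 34h + 10)

Only m ≡ 2 (mod 3) is unaccounted for. Put m = 3h+2:
2(3h+2)^3 + 10(3h+2) - 6 expands to 54h^3 + 108h^2 + 102h + 30,
and factoring out 3 leaves 3(18h^3 + 36h^2 + 34h + 10).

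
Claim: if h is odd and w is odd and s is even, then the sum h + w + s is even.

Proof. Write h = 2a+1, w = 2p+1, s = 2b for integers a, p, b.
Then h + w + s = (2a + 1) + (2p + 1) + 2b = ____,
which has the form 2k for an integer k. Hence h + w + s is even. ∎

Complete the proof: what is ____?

(2a + 1) + (2p + 1) + 2b = 2a + 2b + 2p + 2
= 2(a + b + p + 1).
Since a + b + p + 1 is an integer, the sum is of the form 2k for an integer k.

2(a + b + p + 1)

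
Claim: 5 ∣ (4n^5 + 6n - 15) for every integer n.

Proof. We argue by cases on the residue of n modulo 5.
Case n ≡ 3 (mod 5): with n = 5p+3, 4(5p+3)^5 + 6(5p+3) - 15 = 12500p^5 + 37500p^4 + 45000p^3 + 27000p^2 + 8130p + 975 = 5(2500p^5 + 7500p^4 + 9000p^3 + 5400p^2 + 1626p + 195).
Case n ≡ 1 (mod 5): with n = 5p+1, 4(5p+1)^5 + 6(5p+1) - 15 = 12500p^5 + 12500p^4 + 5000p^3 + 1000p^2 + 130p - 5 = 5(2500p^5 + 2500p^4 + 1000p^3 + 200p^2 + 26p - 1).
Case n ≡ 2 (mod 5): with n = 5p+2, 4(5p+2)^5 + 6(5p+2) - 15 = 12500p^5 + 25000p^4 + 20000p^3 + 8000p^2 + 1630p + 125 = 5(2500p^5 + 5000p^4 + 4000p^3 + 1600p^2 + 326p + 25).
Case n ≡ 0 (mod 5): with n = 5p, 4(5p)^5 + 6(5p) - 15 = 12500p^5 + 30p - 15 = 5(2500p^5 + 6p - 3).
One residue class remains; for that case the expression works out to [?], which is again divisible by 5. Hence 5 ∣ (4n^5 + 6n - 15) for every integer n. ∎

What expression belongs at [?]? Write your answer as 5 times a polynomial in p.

The residues treated are {3, 1, 2, 0}, so the missing case is n ≡ 4 (mod 5); write n = 5p+4.
Then 4(5p+4)^5 + 6(5p+4) - 15 = 12500p^5 + 50000p^4 + 80000p^3 + 64000p^2 + 25630p + 4105 = 5(2500p^5 + 10000p^4 + 16000p^3 + 12800p^2 + 5126p + 821).

5(2500p^5 + 10000p^4 + 16000p^3 + 12800p^2 + 5126p + 821)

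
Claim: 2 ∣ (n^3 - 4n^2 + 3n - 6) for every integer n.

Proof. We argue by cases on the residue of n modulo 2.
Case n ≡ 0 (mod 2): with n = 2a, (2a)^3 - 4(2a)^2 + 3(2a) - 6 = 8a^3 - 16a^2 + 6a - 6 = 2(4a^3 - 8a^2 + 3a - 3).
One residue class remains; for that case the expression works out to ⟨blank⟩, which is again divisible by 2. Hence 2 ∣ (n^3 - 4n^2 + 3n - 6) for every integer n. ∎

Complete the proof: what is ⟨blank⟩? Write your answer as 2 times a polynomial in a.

The residues treated are {0}, so the missing case is n ≡ 1 (mod 2); write n = 2a+1.
Then (2a+1)^3 - 4(2a+1)^2 + 3(2a+1) - 6 = 8a^3 - 4a^2 - 4a - 6 = 2(4a^3 - 2a^2 - 2a - 3).

2(4a^3 - 2a^2 - 2a - 3)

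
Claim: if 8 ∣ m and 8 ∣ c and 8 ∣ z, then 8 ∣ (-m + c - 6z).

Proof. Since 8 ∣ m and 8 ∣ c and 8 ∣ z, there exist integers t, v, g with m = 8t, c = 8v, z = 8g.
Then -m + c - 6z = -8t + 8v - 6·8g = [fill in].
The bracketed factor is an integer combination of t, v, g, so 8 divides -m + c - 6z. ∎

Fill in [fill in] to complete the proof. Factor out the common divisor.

8(-6g - t + v)

Pull the common 8 out of every term: -8t + 8v - 6·8g = 8(-6g - t + v).
-6g - t + v is an integer, which exhibits the divisibility.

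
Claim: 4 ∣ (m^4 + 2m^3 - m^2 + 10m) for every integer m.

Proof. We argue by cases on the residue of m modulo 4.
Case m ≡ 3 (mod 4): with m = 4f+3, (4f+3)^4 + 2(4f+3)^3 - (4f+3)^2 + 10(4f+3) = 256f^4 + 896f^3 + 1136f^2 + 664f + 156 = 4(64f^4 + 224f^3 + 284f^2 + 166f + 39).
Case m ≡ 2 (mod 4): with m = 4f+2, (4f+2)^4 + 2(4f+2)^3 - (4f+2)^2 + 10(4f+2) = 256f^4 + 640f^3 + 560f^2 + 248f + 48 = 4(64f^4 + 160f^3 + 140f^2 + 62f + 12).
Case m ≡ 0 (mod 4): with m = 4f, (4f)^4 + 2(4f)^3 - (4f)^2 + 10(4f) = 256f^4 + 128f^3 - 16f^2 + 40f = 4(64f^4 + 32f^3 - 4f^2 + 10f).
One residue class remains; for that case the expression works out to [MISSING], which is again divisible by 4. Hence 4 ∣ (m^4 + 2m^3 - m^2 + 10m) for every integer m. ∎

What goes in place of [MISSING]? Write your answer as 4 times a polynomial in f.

The residues treated are {3, 2, 0}, so the missing case is m ≡ 1 (mod 4); write m = 4f+1.
Then (4f+1)^4 + 2(4f+1)^3 - (4f+1)^2 + 10(4f+1) = 256f^4 + 384f^3 + 176f^2 + 72f + 12 = 4(64f^4 + 96f^3 + 44f^2 + 18f + 3).

4(64f^4 + 96f^3 + 44f^2 + 18f + 3)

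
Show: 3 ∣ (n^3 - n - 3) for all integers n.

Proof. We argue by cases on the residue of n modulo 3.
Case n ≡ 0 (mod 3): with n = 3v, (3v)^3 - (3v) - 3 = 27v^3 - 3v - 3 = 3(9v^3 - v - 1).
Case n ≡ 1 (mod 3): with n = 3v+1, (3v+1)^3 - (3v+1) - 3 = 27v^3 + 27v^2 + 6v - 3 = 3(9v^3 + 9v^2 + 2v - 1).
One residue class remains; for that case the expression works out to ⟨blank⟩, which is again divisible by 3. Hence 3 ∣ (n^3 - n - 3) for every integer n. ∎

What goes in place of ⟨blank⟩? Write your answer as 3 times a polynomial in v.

Only n ≡ 2 (mod 3) is unaccounted for. Put n = 3v+2:
(3v+2)^3 - (3v+2) - 3 expands to 27v^3 + 54v^2 + 33v + 3,
and factoring out 3 leaves 3(9v^3 + 18v^2 + 11v + 1).

3(9v^3 + 18v^2 + 11v + 1)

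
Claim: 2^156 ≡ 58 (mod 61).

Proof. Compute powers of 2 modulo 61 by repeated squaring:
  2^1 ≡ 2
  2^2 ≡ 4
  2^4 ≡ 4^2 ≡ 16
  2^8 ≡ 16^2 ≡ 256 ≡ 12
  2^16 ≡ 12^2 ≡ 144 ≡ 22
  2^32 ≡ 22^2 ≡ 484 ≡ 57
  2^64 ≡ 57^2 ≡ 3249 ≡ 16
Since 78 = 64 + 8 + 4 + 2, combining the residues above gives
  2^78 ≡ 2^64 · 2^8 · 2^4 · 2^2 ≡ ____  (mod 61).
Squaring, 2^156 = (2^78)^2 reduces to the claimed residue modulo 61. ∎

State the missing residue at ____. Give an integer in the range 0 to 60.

Multiply the listed residues: 16 · 12 · 16 · 4 = 192 → 3072 → 12288.
Reducing modulo 61: 12288 = 201·61 + 27, so 2^78 ≡ 27.

27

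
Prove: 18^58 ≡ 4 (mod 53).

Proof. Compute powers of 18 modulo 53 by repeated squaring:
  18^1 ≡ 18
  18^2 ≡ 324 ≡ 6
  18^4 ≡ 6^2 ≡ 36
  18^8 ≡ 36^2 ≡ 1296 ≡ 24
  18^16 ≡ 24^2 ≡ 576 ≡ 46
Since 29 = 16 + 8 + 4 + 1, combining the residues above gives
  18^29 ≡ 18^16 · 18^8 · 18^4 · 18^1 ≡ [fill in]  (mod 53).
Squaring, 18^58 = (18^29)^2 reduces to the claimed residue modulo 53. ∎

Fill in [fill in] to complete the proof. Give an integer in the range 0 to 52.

51

Multiply the listed residues: 46 · 24 · 36 · 18 = 1104 → 39744 → 715392.
Reducing modulo 53: 715392 = 13497·53 + 51, so 18^29 ≡ 51.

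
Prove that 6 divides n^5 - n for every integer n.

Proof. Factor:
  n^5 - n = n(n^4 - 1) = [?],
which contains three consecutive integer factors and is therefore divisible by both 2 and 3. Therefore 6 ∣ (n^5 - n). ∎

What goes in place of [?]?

n^4 - 1 = (n^2 - 1)(n^2 + 1), and n^2 - 1 = (n-1)(n+1).
So n(n^4 - 1) = (n - 1)n(n + 1)(n^2 + 1).

(n - 1)n(n + 1)(n^2 + 1)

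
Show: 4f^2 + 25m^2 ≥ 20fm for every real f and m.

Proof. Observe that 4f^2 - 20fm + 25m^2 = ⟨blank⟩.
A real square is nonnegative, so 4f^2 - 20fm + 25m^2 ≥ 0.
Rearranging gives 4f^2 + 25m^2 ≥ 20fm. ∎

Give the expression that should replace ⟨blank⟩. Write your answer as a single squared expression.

(2f - 5m)^2

The leading and trailing coefficients are 2^2 and 5^2, and 20 = 2·2·5, so the trinomial is (2f - 5m)^2.
Hence 4f^2 - 20fm + 25m^2 ≥ 0.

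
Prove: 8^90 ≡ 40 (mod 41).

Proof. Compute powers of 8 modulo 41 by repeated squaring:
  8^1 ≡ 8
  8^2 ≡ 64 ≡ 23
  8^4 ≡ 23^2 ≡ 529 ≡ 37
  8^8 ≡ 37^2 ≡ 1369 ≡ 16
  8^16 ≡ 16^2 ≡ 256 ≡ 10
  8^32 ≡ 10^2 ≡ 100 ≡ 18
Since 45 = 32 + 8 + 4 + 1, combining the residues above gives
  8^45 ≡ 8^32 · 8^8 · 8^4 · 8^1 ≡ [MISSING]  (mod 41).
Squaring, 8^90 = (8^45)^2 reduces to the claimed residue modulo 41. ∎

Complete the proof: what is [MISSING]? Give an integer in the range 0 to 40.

9

8^32 · 8^8 · 8^4 · 8^1 ≡ 18 · 16 · 37 · 8 = 85248.
85248 mod 41 = 9, so 8^45 ≡ 9 (mod 41).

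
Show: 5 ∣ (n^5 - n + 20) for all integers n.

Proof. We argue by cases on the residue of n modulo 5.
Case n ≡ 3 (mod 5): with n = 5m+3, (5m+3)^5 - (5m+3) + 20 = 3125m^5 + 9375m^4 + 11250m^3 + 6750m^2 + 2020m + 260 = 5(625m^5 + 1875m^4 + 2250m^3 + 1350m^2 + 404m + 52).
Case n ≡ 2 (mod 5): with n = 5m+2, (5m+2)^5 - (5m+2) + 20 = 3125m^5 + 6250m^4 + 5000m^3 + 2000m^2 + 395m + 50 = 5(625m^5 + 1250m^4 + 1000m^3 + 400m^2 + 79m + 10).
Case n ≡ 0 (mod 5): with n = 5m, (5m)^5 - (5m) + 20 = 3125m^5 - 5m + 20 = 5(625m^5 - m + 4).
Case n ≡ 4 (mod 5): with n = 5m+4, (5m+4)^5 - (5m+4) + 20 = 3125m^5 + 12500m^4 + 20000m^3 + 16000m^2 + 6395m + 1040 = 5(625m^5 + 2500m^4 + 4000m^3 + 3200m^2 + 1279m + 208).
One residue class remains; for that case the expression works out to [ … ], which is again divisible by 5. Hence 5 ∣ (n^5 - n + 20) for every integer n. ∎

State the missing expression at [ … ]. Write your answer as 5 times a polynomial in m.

5(625m^5 + 625m^4 + 250m^3 + 50m^2 + 4m + 4)

Only n ≡ 1 (mod 5) is unaccounted for. Put n = 5m+1:
(5m+1)^5 - (5m+1) + 20 expands to 3125m^5 + 3125m^4 + 1250m^3 + 250m^2 + 20m + 20,
and factoring out 5 leaves 5(625m^5 + 625m^4 + 250m^3 + 50m^2 + 4m + 4).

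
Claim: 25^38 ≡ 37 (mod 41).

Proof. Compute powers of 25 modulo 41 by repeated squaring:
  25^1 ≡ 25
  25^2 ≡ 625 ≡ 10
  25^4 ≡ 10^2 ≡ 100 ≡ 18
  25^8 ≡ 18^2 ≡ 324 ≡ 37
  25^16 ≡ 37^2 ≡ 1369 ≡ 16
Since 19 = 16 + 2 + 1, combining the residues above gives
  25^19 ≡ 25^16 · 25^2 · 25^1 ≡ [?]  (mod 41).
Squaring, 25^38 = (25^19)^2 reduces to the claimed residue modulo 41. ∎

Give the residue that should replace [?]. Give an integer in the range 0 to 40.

Multiply the listed residues: 16 · 10 · 25 = 160 → 4000.
Reducing modulo 41: 4000 = 97·41 + 23, so 25^19 ≡ 23.

23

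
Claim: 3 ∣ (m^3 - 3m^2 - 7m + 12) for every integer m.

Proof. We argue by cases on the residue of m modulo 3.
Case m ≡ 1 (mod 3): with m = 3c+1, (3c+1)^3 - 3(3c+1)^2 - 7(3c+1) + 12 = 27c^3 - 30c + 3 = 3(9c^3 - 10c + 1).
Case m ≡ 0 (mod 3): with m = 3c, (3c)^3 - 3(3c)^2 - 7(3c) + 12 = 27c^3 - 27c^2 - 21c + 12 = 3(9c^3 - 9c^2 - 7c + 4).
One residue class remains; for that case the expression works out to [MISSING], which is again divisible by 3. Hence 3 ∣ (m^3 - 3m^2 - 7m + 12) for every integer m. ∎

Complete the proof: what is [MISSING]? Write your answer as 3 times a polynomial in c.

3(9c^3 + 9c^2 - 7c - 2)

Only m ≡ 2 (mod 3) is unaccounted for. Put m = 3c+2:
(3c+2)^3 - 3(3c+2)^2 - 7(3c+2) + 12 expands to 27c^3 + 27c^2 - 21c - 6,
and factoring out 3 leaves 3(9c^3 + 9c^2 - 7c - 2).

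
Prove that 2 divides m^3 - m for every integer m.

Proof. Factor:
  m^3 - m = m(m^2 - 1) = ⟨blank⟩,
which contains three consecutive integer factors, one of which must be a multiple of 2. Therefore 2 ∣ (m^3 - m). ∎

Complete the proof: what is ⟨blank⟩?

m(m^2 - 1) = m(m - 1)(m + 1) = (m - 1)m(m + 1).
These three factors are consecutive integers, so their product is divisible by 2.

(m - 1)m(m + 1)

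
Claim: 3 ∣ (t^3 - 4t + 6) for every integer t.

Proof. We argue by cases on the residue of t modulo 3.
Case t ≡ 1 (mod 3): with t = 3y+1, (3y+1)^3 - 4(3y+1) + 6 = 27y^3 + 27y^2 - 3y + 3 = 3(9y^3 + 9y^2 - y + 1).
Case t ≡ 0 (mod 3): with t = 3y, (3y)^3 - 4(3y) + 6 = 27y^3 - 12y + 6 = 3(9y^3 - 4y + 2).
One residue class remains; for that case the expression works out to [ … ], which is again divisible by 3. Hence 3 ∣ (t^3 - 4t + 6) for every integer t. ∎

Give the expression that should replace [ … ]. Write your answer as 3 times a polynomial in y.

3(9y^3 + 18y^2 + 8y + 2)

The residues treated are {1, 0}, so the missing case is t ≡ 2 (mod 3); write t = 3y+2.
Then (3y+2)^3 - 4(3y+2) + 6 = 27y^3 + 54y^2 + 24y + 6 = 3(9y^3 + 18y^2 + 8y + 2).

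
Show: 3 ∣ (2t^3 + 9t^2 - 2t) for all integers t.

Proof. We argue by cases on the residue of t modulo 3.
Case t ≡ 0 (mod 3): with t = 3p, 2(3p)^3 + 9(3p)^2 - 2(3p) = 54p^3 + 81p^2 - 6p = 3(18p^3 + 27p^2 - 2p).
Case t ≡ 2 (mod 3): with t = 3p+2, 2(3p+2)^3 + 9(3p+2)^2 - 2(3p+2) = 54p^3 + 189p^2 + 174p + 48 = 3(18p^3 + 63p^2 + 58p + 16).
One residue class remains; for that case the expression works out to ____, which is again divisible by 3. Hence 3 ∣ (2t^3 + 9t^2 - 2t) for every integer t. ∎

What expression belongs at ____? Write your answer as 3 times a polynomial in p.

3(18p^3 + 45p^2 + 22p + 3)

The residues treated are {0, 2}, so the missing case is t ≡ 1 (mod 3); write t = 3p+1.
Then 2(3p+1)^3 + 9(3p+1)^2 - 2(3p+1) = 54p^3 + 135p^2 + 66p + 9 = 3(18p^3 + 45p^2 + 22p + 3).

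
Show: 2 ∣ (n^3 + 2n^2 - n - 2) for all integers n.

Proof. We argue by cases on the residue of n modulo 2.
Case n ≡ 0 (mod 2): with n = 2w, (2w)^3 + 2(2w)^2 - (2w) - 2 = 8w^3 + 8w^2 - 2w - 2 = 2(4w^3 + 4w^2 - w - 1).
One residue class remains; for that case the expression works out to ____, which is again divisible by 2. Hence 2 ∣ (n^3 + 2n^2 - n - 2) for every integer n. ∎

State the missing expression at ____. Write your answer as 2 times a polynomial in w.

Only n ≡ 1 (mod 2) is unaccounted for. Put n = 2w+1:
(2w+1)^3 + 2(2w+1)^2 - (2w+1) - 2 expands to 8w^3 + 20w^2 + 12w,
and factoring out 2 leaves 2(4w^3 + 10w^2 + 6w).

2(4w^3 + 10w^2 + 6w)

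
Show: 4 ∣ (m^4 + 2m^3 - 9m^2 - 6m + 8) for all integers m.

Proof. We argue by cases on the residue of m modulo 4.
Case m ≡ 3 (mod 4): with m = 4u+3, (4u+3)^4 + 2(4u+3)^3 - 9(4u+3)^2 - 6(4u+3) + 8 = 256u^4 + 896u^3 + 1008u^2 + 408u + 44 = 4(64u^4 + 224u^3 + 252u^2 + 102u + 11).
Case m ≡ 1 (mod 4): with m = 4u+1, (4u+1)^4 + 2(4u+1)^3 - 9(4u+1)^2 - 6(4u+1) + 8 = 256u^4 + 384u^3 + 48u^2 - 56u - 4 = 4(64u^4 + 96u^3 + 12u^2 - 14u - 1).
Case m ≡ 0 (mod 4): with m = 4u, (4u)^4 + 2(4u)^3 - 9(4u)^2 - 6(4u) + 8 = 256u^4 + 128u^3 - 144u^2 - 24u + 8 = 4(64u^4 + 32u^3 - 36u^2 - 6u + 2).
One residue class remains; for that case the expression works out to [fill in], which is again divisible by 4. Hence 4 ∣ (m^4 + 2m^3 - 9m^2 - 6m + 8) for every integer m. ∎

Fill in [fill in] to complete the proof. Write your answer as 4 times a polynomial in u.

The residues treated are {3, 1, 0}, so the missing case is m ≡ 2 (mod 4); write m = 4u+2.
Then (4u+2)^4 + 2(4u+2)^3 - 9(4u+2)^2 - 6(4u+2) + 8 = 256u^4 + 640u^3 + 432u^2 + 56u - 8 = 4(64u^4 + 160u^3 + 108u^2 + 14u - 2).

4(64u^4 + 160u^3 + 108u^2 + 14u - 2)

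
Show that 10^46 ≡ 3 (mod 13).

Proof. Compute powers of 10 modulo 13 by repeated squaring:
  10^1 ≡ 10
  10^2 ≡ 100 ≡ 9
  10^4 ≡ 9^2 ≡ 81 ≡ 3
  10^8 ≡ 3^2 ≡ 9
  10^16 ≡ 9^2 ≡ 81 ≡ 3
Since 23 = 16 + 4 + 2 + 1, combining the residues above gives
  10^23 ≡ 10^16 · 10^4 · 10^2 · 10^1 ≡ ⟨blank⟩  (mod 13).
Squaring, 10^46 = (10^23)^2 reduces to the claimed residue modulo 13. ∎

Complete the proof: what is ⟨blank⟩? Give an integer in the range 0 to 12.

4

Multiply the listed residues: 3 · 3 · 9 · 10 = 9 → 81 → 810.
Reducing modulo 13: 810 = 62·13 + 4, so 10^23 ≡ 4.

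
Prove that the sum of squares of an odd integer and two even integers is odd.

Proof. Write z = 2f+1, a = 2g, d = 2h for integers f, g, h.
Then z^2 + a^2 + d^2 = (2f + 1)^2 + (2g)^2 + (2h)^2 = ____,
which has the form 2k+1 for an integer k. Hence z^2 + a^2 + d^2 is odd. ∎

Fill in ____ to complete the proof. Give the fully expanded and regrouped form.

2(2f^2 + 2f + 2g^2 + 2h^2) + 1

Expanding: (2f + 1)^2 + (2g)^2 + (2h)^2 = 4f^2 + 4f + 4g^2 + 4h^2 + 1.
Every term except the constant is even, so this is 2(2f^2 + 2f + 2g^2 + 2h^2) + 1,
and 2f^2 + 2f + 2g^2 + 2h^2 ∈ ℤ gives the required form.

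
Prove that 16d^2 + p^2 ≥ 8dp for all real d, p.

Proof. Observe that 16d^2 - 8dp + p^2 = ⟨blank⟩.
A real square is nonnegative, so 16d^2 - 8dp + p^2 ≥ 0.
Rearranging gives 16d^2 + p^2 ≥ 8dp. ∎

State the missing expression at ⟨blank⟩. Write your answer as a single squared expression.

The leading and trailing coefficients are 4^2 and 1^2, and 8 = 2·4·1, so the trinomial is (4d - p)^2.
Hence 16d^2 - 8dp + p^2 ≥ 0.

(4d - p)^2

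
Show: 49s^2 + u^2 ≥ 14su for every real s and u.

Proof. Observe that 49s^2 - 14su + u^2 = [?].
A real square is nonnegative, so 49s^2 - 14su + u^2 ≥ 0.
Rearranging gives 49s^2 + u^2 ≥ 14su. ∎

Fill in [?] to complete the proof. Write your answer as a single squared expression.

(7s - u)^2

49s^2 - 14su + u^2 is a perfect-square trinomial: the outer terms are (7s)^2 and (u)^2, and the cross term is -2·7s·u.
So 49s^2 - 14su + u^2 = (7s - u)^2 ≥ 0.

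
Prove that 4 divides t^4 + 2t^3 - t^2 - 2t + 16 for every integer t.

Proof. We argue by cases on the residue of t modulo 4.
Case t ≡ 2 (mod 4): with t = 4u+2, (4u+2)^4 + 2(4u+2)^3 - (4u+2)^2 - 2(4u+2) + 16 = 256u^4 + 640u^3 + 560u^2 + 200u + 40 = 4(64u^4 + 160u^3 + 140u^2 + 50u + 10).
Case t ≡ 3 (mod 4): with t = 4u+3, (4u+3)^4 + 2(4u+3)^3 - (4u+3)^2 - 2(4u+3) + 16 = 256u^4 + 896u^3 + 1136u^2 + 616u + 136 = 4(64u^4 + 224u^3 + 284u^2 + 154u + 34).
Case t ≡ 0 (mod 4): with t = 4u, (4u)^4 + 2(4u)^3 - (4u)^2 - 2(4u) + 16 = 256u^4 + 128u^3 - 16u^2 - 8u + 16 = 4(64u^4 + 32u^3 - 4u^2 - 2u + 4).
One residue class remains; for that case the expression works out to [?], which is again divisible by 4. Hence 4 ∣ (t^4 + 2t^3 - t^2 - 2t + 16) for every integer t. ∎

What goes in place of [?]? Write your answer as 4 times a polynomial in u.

4(64u^4 + 96u^3 + 44u^2 + 6u + 4)

The residues treated are {2, 3, 0}, so the missing case is t ≡ 1 (mod 4); write t = 4u+1.
Then (4u+1)^4 + 2(4u+1)^3 - (4u+1)^2 - 2(4u+1) + 16 = 256u^4 + 384u^3 + 176u^2 + 24u + 16 = 4(64u^4 + 96u^3 + 44u^2 + 6u + 4).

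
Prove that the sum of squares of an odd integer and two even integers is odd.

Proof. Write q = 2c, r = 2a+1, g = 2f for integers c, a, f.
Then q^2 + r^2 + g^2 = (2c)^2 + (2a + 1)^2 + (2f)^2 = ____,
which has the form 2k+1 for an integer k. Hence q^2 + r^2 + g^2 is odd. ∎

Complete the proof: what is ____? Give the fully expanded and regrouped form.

Expanding: (2c)^2 + (2a + 1)^2 + (2f)^2 = 4a^2 + 4a + 4c^2 + 4f^2 + 1.
Every term except the constant is even, so this is 2(2a^2 + 2a + 2c^2 + 2f^2) + 1,
and 2a^2 + 2a + 2c^2 + 2f^2 ∈ ℤ gives the required form.

2(2a^2 + 2a + 2c^2 + 2f^2) + 1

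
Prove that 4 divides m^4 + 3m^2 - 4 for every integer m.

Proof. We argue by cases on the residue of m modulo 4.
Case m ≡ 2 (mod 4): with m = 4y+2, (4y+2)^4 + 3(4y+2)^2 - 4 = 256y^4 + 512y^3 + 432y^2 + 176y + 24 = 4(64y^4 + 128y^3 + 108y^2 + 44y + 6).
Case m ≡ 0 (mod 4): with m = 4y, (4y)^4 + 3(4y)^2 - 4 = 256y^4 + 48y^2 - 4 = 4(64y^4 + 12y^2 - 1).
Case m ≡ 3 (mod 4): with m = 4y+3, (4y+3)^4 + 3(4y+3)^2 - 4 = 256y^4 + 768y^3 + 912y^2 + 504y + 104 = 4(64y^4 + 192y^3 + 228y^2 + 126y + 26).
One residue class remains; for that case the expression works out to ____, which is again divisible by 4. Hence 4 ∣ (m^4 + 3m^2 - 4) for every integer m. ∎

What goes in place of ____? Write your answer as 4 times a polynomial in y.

The residues treated are {2, 0, 3}, so the missing case is m ≡ 1 (mod 4); write m = 4y+1.
Then (4y+1)^4 + 3(4y+1)^2 - 4 = 256y^4 + 256y^3 + 144y^2 + 40y = 4(64y^4 + 64y^3 + 36y^2 + 10y).

4(64y^4 + 64y^3 + 36y^2 + 10y)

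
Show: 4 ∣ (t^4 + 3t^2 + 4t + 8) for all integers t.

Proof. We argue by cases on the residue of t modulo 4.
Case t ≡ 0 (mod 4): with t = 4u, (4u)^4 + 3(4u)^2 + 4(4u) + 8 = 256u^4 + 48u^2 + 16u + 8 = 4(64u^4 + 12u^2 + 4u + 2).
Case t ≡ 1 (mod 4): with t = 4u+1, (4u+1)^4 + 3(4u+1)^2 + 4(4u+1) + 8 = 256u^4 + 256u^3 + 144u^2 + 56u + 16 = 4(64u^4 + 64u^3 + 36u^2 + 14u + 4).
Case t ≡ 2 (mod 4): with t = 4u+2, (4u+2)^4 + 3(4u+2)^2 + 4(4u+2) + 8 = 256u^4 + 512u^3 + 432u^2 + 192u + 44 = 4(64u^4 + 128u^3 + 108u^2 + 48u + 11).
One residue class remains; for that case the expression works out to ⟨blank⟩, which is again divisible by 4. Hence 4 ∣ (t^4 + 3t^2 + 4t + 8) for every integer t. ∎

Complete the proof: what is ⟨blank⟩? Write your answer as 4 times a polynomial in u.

4(64u^4 + 192u^3 + 228u^2 + 130u + 32)

Only t ≡ 3 (mod 4) is unaccounted for. Put t = 4u+3:
(4u+3)^4 + 3(4u+3)^2 + 4(4u+3) + 8 expands to 256u^4 + 768u^3 + 912u^2 + 520u + 128,
and factoring out 4 leaves 4(64u^4 + 192u^3 + 228u^2 + 130u + 32).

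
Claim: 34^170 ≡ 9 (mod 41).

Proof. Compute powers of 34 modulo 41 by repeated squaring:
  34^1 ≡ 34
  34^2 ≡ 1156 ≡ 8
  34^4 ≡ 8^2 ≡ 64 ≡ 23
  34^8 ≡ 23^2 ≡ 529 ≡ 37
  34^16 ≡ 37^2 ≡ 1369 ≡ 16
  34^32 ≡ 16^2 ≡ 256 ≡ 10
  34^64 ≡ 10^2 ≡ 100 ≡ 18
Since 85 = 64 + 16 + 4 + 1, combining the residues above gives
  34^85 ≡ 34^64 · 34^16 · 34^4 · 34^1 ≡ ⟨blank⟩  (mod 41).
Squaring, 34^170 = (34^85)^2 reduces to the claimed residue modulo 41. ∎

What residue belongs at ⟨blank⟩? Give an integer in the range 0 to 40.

3

Multiply the listed residues: 18 · 16 · 23 · 34 = 288 → 6624 → 225216.
Reducing modulo 41: 225216 = 5493·41 + 3, so 34^85 ≡ 3.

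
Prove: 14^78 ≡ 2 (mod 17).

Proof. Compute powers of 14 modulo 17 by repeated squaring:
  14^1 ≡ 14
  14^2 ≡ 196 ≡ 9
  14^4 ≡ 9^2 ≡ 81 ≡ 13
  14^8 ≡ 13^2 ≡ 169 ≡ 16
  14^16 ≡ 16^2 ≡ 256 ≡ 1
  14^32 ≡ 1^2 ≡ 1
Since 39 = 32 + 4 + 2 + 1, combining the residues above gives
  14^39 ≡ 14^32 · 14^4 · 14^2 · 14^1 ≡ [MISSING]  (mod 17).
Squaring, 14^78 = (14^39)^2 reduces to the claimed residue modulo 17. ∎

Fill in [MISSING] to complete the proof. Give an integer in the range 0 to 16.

14^32 · 14^4 · 14^2 · 14^1 ≡ 1 · 13 · 9 · 14 = 1638.
1638 mod 17 = 6, so 14^39 ≡ 6 (mod 17).

6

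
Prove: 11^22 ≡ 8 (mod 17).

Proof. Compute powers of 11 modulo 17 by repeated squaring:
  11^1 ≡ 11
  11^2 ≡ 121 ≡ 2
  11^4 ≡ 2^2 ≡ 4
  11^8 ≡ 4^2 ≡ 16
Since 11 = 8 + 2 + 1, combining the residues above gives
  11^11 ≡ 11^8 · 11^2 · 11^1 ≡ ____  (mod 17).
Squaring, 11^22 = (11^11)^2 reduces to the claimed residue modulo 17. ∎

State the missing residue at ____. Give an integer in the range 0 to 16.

11^8 · 11^2 · 11^1 ≡ 16 · 2 · 11 = 352.
352 mod 17 = 12, so 11^11 ≡ 12 (mod 17).

12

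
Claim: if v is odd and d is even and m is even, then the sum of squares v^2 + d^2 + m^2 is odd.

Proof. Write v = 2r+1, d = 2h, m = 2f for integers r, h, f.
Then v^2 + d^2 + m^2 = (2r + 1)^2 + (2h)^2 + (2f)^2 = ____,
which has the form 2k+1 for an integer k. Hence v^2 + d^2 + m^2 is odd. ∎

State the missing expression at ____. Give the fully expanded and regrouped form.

(2r + 1)^2 + (2h)^2 + (2f)^2 = 4f^2 + 4h^2 + 4r^2 + 4r + 1
= 2(2f^2 + 2h^2 + 2r^2 + 2r) + 1.
Since 2f^2 + 2h^2 + 2r^2 + 2r is an integer, the sum of squares is of the form 2k+1 for an integer k.

2(2f^2 + 2h^2 + 2r^2 + 2r) + 1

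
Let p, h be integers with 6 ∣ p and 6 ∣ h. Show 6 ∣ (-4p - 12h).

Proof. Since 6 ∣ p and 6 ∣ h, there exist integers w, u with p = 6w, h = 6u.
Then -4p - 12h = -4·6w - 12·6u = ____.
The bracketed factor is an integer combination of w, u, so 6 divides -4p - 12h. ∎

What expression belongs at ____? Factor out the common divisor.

6(-12u - 4w)

Each term has a factor of 6: -4·6w - 12·6u = 6·(-12u - 4w).
Since -12u - 4w is an integer, 6 ∣ (-4p - 12h).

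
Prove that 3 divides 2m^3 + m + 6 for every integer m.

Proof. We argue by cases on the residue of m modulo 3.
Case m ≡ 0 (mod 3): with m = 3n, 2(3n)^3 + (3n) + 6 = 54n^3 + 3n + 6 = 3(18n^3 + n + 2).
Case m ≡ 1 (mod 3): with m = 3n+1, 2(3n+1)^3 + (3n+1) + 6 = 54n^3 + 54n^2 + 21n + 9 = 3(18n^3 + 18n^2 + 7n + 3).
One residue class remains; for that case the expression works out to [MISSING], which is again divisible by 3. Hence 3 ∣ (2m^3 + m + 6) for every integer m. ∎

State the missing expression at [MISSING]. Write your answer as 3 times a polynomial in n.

The residues treated are {0, 1}, so the missing case is m ≡ 2 (mod 3); write m = 3n+2.
Then 2(3n+2)^3 + (3n+2) + 6 = 54n^3 + 108n^2 + 75n + 24 = 3(18n^3 + 36n^2 + 25n + 8).

3(18n^3 + 36n^2 + 25n + 8)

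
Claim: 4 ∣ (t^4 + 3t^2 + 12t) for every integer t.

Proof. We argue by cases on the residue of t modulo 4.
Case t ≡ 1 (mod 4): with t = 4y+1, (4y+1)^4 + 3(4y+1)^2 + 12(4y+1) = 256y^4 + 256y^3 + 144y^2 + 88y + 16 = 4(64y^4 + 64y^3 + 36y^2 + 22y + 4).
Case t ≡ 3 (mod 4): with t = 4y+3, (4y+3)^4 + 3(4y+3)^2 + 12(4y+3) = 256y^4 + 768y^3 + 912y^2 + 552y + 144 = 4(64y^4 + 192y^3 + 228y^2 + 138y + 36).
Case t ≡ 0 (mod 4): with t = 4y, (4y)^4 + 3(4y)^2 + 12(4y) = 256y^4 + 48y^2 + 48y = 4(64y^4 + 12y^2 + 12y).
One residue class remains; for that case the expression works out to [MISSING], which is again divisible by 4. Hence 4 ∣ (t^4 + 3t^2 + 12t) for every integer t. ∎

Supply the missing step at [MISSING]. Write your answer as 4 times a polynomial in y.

Only t ≡ 2 (mod 4) is unaccounted for. Put t = 4y+2:
(4y+2)^4 + 3(4y+2)^2 + 12(4y+2) expands to 256y^4 + 512y^3 + 432y^2 + 224y + 52,
and factoring out 4 leaves 4(64y^4 + 128y^3 + 108y^2 + 56y + 13).

4(64y^4 + 128y^3 + 108y^2 + 56y + 13)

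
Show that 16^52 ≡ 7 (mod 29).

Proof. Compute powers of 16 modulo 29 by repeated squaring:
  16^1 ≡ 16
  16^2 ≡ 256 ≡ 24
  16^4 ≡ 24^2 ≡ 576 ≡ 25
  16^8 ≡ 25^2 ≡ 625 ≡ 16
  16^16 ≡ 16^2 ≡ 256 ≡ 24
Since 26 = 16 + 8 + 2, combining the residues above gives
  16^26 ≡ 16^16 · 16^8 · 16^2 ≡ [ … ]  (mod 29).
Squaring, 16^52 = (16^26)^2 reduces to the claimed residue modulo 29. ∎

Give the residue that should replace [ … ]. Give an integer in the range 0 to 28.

23

16^16 · 16^8 · 16^2 ≡ 24 · 16 · 24 = 9216.
9216 mod 29 = 23, so 16^26 ≡ 23 (mod 29).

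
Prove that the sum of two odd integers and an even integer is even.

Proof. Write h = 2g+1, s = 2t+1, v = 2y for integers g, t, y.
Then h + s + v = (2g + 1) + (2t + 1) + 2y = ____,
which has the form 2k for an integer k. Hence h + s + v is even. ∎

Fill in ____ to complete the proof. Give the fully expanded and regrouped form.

2(g + t + y + 1)

(2g + 1) + (2t + 1) + 2y = 2g + 2t + 2y + 2
= 2(g + t + y + 1).
Since g + t + y + 1 is an integer, the sum is of the form 2k for an integer k.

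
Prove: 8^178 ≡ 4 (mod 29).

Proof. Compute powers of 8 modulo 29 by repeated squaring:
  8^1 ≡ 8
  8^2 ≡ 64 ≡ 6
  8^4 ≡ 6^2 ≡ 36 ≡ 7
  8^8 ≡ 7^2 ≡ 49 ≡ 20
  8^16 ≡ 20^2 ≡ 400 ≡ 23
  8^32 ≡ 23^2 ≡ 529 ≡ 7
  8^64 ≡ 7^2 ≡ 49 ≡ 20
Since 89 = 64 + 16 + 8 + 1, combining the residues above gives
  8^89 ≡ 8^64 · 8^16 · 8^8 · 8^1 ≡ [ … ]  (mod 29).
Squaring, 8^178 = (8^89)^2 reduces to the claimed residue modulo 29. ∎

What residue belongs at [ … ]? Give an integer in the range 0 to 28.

27

8^64 · 8^16 · 8^8 · 8^1 ≡ 20 · 23 · 20 · 8 = 73600.
73600 mod 29 = 27, so 8^89 ≡ 27 (mod 29).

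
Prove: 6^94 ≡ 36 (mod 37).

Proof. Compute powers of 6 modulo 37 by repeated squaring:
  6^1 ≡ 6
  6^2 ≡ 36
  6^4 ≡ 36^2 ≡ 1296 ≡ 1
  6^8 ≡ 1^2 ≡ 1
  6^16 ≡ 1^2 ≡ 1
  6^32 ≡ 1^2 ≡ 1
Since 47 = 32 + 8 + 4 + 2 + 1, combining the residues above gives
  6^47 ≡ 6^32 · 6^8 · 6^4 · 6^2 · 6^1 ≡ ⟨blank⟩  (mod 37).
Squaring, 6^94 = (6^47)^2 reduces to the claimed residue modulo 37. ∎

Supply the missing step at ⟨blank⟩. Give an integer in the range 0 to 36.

Multiply the listed residues: 1 · 1 · 1 · 36 · 6 = 1 → 1 → 36 → 216.
Reducing modulo 37: 216 = 5·37 + 31, so 6^47 ≡ 31.

31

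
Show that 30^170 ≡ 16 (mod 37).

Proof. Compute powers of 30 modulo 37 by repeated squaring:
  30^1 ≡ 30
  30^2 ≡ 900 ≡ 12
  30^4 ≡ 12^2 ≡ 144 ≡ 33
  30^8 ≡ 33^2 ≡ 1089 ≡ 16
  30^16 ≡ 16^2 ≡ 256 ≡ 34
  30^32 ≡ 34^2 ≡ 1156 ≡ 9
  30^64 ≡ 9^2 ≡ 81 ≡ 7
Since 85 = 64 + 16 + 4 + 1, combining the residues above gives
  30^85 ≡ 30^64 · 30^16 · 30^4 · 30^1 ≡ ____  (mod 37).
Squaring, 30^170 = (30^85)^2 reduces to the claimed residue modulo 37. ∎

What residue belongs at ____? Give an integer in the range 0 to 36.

4

30^64 · 30^16 · 30^4 · 30^1 ≡ 7 · 34 · 33 · 30 = 235620.
235620 mod 37 = 4, so 30^85 ≡ 4 (mod 37).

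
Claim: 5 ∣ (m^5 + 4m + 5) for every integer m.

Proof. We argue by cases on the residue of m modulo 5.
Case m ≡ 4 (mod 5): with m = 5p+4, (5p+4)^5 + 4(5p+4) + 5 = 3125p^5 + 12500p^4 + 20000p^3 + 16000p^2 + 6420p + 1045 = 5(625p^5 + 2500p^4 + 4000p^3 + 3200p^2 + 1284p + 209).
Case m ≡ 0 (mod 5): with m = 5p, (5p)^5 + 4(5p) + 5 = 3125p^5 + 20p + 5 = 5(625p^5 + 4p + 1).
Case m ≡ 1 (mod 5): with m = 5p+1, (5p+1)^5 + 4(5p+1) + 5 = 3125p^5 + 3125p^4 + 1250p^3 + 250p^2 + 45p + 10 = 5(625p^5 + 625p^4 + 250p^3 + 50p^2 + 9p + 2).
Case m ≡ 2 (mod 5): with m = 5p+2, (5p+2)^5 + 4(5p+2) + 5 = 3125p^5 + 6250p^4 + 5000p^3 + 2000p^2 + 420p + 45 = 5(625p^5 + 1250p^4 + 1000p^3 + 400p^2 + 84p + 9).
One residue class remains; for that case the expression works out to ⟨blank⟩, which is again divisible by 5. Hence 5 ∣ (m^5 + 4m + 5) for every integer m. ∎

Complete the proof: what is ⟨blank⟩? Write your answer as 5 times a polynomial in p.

The residues treated are {4, 0, 1, 2}, so the missing case is m ≡ 3 (mod 5); write m = 5p+3.
Then (5p+3)^5 + 4(5p+3) + 5 = 3125p^5 + 9375p^4 + 11250p^3 + 6750p^2 + 2045p + 260 = 5(625p^5 + 1875p^4 + 2250p^3 + 1350p^2 + 409p + 52).

5(625p^5 + 1875p^4 + 2250p^3 + 1350p^2 + 409p + 52)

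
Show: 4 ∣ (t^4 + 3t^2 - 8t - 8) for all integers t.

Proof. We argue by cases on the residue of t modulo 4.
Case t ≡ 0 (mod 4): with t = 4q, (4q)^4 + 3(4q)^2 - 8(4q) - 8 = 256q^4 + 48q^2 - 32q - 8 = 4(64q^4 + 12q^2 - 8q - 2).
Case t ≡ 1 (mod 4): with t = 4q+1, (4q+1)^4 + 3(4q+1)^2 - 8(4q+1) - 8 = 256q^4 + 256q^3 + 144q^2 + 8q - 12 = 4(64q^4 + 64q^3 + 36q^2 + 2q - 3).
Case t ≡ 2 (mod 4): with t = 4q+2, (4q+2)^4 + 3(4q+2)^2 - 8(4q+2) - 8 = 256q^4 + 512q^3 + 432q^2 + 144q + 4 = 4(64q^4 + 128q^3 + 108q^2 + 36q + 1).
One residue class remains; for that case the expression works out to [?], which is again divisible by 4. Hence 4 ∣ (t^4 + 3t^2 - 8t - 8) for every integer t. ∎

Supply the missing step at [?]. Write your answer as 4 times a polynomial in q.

4(64q^4 + 192q^3 + 228q^2 + 118q + 19)

Only t ≡ 3 (mod 4) is unaccounted for. Put t = 4q+3:
(4q+3)^4 + 3(4q+3)^2 - 8(4q+3) - 8 expands to 256q^4 + 768q^3 + 912q^2 + 472q + 76,
and factoring out 4 leaves 4(64q^4 + 192q^3 + 228q^2 + 118q + 19).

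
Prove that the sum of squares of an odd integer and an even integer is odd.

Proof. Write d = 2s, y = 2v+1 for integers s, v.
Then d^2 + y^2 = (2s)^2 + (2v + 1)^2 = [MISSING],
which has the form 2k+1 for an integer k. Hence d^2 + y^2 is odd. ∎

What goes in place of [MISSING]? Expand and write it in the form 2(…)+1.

(2s)^2 + (2v + 1)^2 = 4s^2 + 4v^2 + 4v + 1
= 2(2s^2 + 2v^2 + 2v) + 1.
Since 2s^2 + 2v^2 + 2v is an integer, the sum of squares is of the form 2k+1 for an integer k.

2(2s^2 + 2v^2 + 2v) + 1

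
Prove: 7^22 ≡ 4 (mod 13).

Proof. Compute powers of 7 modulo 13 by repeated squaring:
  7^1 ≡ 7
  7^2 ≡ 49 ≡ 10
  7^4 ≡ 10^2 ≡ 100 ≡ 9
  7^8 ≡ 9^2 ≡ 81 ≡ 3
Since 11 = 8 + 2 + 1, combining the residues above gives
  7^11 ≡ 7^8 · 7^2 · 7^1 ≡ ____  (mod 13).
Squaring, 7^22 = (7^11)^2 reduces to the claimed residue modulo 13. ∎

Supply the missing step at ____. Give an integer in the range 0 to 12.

Multiply the listed residues: 3 · 10 · 7 = 30 → 210.
Reducing modulo 13: 210 = 16·13 + 2, so 7^11 ≡ 2.

2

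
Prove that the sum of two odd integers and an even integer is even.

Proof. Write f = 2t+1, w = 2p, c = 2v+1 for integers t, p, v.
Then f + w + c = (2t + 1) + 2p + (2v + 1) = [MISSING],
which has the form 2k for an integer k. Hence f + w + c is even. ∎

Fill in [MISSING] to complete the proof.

2(p + t + v + 1)

(2t + 1) + 2p + (2v + 1) = 2p + 2t + 2v + 2
= 2(p + t + v + 1).
Since p + t + v + 1 is an integer, the sum is of the form 2k for an integer k.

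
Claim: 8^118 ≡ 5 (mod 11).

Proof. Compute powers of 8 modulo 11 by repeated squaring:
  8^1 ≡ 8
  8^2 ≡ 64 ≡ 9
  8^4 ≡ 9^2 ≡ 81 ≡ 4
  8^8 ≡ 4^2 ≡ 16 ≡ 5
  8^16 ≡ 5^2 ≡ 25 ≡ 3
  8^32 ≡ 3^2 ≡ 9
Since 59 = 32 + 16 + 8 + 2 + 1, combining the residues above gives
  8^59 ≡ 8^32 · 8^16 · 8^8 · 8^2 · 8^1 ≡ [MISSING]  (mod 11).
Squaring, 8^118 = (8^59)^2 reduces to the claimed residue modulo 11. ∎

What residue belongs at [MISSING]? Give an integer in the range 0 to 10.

Multiply the listed residues: 9 · 3 · 5 · 9 · 8 = 27 → 135 → 1215 → 9720.
Reducing modulo 11: 9720 = 883·11 + 7, so 8^59 ≡ 7.

7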